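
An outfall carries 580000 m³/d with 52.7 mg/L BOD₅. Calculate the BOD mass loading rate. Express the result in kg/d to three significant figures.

580000 m³/d = 6.713 m³/s.
Mass flux = Q·C = 6.713 m³/s × 52.7 g/m³ = 353.8 g/s.
= 353.8 g/s × 86.4 = 3.057e+04 kg/d.

30600 kg/d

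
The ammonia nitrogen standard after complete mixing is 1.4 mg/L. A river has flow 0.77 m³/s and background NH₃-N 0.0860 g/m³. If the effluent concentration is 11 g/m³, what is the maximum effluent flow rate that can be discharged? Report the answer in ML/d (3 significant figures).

Mass balance at complete mixing: C_std·(Q_w + Q_r) = Q_w·C_e + Q_r·C_b.
Rearranging, Q_w = Q_r·(C_std − C_b)/(C_e − C_std) = 0.77·(1.4 − 0.086) / (11 − 1.4) = 0.1054 m³/s.
= 9.106 ML/d.

9.11 ML/d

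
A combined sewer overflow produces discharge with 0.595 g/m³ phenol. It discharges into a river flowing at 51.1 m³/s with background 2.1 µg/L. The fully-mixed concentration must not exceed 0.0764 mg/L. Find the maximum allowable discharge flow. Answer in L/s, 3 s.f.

7320 L/s

2.1 µg/L = 0.0021 mg/L.
Mass balance at complete mixing: C_std·(Q_w + Q_r) = Q_w·C_e + Q_r·C_b.
Rearranging, Q_w = Q_r·(C_std − C_b)/(C_e − C_std) = 51.1·(0.0764 − 0.0021) / (0.595 − 0.0764) = 7.321 m³/s.
= 7321 L/s.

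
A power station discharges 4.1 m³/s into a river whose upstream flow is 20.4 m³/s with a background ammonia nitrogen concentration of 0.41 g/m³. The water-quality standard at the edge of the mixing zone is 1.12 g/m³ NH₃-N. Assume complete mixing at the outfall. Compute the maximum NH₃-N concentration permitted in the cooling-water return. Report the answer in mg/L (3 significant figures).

Mass balance: 1.12·24.5 = 4.1·Cₑ + 20.4·0.41.
Cₑ = (27.44 − 8.364) / 4.1 = 4.653 mg/L.

4.65 mg/L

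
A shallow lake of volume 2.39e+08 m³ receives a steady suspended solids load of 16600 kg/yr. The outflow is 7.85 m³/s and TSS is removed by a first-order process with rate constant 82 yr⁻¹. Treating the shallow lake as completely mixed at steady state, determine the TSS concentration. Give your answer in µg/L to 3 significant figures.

Outflow Q = 7.85 m³/s × 3.156e+07 s/yr = 2.477e+08 m³/yr.
Steady-state CSTR mass balance: W = Q·C + k·V·C, so C = W/(Q + kV).
Q + kV = 2.477e+08 + 82·2.39e+08 = 1.985e+10 m³/yr.
C = 16600/1.985e+10 = 8.365e-07 kg/m³ = 0.0008365 mg/L = 0.8365 µg/L.

0.836 µg/L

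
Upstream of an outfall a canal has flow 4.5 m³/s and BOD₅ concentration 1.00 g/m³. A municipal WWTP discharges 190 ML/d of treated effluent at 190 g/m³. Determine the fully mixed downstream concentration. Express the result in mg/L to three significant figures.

63.0 mg/L

190 ML/d = 2.199 m³/s.
Conservation of mass across the mixing zone: C = (2.199·190 + 4.5·1) / (2.199 + 4.5) = 422.3/6.699 = 63.04 mg/L.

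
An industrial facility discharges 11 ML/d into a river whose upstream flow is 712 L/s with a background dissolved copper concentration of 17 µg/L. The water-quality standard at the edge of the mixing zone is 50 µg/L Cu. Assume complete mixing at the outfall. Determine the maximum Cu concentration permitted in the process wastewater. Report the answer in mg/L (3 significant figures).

0.235 mg/L

11 ML/d = 0.1273 m³/s.
712 L/s = 0.712 m³/s.
17 µg/L = 0.017 mg/L.
50 µg/L = 0.05 mg/L.
Mass balance: 0.05·0.8393 = 0.1273·Cₑ + 0.712·0.017.
Cₑ = (0.04197 − 0.0121) / 0.1273 = 0.2346 mg/L.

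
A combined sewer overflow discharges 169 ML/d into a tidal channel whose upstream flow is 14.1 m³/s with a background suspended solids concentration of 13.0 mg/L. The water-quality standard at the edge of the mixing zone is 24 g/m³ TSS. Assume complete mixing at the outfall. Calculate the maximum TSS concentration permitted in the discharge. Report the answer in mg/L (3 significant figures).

169 ML/d = 1.956 m³/s.
Mass balance: 24·16.06 = 1.956·Cₑ + 14.1·13.
Cₑ = (385.3 − 183.3) / 1.956 = 103.3 mg/L.

103 mg/L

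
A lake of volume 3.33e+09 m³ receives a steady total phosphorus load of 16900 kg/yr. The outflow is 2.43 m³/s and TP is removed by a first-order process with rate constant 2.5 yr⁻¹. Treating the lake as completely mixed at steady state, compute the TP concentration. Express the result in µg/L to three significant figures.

Outflow Q = 2.43 m³/s × 3.156e+07 s/yr = 7.668e+07 m³/yr.
Steady-state CSTR mass balance: W = Q·C + k·V·C, so C = W/(Q + kV).
Q + kV = 7.668e+07 + 2.5·3.33e+09 = 8.402e+09 m³/yr.
C = 16900/8.402e+09 = 2.012e-06 kg/m³ = 0.002012 mg/L = 2.012 µg/L.

2.01 µg/L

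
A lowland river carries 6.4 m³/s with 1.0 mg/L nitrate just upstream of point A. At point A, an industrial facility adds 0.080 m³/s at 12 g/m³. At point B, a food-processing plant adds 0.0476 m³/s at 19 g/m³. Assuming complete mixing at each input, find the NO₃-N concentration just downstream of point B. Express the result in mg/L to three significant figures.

After input A: C = (6.4·1 + 0.08·12) / 6.48 = 1.136 mg/L.
After input B: C = (6.48·1.136 + 0.0476·19) / 6.528 = 1.266 mg/L.

1.27 mg/L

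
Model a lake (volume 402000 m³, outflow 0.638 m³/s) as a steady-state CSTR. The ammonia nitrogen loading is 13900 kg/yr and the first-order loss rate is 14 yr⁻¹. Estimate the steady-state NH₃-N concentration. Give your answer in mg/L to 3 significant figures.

Outflow Q = 0.638 m³/s × 3.156e+07 s/yr = 2.013e+07 m³/yr.
Steady-state CSTR mass balance: W = Q·C + k·V·C, so C = W/(Q + kV).
Q + kV = 2.013e+07 + 14·402000 = 2.576e+07 m³/yr.
C = 13900/2.576e+07 = 0.0005396 kg/m³ = 0.5396 mg/L.

0.540 mg/L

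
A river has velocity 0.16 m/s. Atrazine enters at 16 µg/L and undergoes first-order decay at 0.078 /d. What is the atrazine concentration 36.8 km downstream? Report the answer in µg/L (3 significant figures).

Travel time t = 36.8 km / 0.16 m/s = 3.68e+04/0.16 = 2.3e+05 s = 2.662 d.
First-order decay: C = 16·exp(−0.078·2.662) = 16·0.8125 = 13 µg/L.

13.0 µg/L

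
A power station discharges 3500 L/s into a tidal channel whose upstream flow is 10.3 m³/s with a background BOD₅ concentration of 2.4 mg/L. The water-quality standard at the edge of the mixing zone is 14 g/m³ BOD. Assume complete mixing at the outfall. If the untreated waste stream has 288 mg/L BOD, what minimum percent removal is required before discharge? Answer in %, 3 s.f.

3500 L/s = 3.5 m³/s.
Mass balance: 14·13.8 = 3.5·Cₑ + 10.3·2.4.
Cₑ = (193.2 − 24.72) / 3.5 = 48.14 mg/L.
Required removal = 1 − 48.14/288 = 83.29 %.

83.3 %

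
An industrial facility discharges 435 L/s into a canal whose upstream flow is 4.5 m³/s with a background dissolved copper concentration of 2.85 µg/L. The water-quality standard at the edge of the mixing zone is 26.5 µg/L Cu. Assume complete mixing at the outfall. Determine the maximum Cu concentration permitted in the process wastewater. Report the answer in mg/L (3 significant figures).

0.271 mg/L

435 L/s = 0.435 m³/s.
2.85 µg/L = 0.00285 mg/L.
26.5 µg/L = 0.0265 mg/L.
Mass balance: 0.0265·4.935 = 0.435·Cₑ + 4.5·0.00285.
Cₑ = (0.1308 − 0.01282) / 0.435 = 0.2712 mg/L.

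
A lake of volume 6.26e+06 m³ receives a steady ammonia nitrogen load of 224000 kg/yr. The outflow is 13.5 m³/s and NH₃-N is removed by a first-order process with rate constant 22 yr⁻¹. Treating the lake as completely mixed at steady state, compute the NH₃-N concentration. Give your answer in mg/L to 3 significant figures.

Outflow Q = 13.5 m³/s × 3.156e+07 s/yr = 4.26e+08 m³/yr.
Steady-state CSTR mass balance: W = Q·C + k·V·C, so C = W/(Q + kV).
Q + kV = 4.26e+08 + 22·6.26e+06 = 5.637e+08 m³/yr.
C = 224000/5.637e+08 = 0.0003973 kg/m³ = 0.3973 mg/L.

0.397 mg/L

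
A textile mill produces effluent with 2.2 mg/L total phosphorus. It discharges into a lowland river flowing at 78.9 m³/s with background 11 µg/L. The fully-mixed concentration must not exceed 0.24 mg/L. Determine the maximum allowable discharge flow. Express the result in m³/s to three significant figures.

9.22 m³/s

11 µg/L = 0.011 mg/L.
Mass balance at complete mixing: C_std·(Q_w + Q_r) = Q_w·C_e + Q_r·C_b.
Rearranging, Q_w = Q_r·(C_std − C_b)/(C_e − C_std) = 78.9·(0.24 − 0.011) / (2.2 − 0.24) = 9.218 m³/s.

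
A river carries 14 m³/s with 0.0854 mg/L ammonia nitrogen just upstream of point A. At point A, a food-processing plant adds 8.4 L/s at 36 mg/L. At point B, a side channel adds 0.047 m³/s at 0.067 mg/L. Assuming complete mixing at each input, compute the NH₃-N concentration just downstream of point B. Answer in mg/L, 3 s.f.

8.4 L/s = 0.0084 m³/s.
After input A: C = (14·0.0854 + 0.0084·36) / 14.01 = 0.1069 mg/L.
After input B: C = (14.01·0.1069 + 0.047·0.067) / 14.06 = 0.1068 mg/L.

0.107 mg/L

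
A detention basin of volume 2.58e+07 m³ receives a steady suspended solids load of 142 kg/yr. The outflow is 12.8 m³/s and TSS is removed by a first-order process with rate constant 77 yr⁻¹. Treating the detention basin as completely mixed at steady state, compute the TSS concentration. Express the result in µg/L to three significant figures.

0.0594 µg/L

Outflow Q = 12.8 m³/s × 3.156e+07 s/yr = 4.039e+08 m³/yr.
Steady-state CSTR mass balance: W = Q·C + k·V·C, so C = W/(Q + kV).
Q + kV = 4.039e+08 + 77·2.58e+07 = 2.391e+09 m³/yr.
C = 142/2.391e+09 = 5.94e-08 kg/m³ = 5.94e-05 mg/L = 0.0594 µg/L.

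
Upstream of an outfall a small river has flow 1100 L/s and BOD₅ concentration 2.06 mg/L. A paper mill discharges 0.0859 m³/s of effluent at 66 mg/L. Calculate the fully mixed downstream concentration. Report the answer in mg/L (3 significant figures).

6.69 mg/L

1100 L/s = 1.1 m³/s.
By mass balance at complete mixing, C = (0.0859·66 + 1.1·2.06) / (0.0859 + 1.1) = 7.935/1.186 = 6.691 mg/L.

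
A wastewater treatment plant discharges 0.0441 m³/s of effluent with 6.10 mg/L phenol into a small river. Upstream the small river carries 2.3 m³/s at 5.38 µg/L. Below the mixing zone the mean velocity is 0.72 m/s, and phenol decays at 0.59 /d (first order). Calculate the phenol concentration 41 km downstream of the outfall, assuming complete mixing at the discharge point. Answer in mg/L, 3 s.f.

5.38 µg/L = 0.00538 mg/L.
After complete mixing, C₀ = (0.0441·6.1 + 2.3·0.00538) / 2.344 = 0.12 mg/L.
Travel time t = 4.1e+04 m / 0.72 m/s = 5.694e+04 s = 0.6591 d.
C = 0.12·exp(−0.59·0.6591) = 0.12·0.6778 = 0.08137 mg/L.

0.0814 mg/L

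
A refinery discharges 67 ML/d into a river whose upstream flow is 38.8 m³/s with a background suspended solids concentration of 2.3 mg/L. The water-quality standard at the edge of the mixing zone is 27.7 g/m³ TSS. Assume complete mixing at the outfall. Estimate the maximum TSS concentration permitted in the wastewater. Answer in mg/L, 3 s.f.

1300 mg/L

67 ML/d = 0.7755 m³/s.
Mass balance: 27.7·39.58 = 0.7755·Cₑ + 38.8·2.3.
Cₑ = (1096 − 89.24) / 0.7755 = 1299 mg/L.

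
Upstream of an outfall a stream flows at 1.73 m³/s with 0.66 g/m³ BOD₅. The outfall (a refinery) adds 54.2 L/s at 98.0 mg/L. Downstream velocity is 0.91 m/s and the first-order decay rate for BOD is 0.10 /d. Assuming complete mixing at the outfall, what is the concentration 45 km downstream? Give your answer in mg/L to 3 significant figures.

54.2 L/s = 0.0542 m³/s.
After complete mixing, C₀ = (0.0542·98 + 1.73·0.66) / 1.784 = 3.617 mg/L.
Travel time t = 4.5e+04 m / 0.91 m/s = 4.945e+04 s = 0.5723 d.
C = 3.617·exp(−0.10·0.5723) = 3.617·0.9444 = 3.416 mg/L.

3.42 mg/L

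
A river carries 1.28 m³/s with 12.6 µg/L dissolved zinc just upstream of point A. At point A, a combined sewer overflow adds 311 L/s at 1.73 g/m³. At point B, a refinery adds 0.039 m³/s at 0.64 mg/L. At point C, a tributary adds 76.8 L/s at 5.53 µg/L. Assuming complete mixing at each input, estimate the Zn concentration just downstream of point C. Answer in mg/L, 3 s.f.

0.340 mg/L

12.6 µg/L = 0.0126 mg/L.
311 L/s = 0.311 m³/s.
After input A: C = (1.28·0.0126 + 0.311·1.73) / 1.591 = 0.3483 mg/L.
After input B: C = (1.591·0.3483 + 0.039·0.64) / 1.63 = 0.3553 mg/L.
76.8 L/s = 0.0768 m³/s.
5.53 µg/L = 0.00553 mg/L.
After input C: C = (1.63·0.3553 + 0.0768·0.00553) / 1.707 = 0.3395 mg/L.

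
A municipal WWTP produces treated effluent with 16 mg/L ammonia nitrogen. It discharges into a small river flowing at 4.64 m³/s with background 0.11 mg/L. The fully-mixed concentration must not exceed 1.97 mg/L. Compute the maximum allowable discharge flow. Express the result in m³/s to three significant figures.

Mass balance at complete mixing: C_std·(Q_w + Q_r) = Q_w·C_e + Q_r·C_b.
Rearranging, Q_w = Q_r·(C_std − C_b)/(C_e − C_std) = 4.64·(1.97 − 0.11) / (16 − 1.97) = 0.6151 m³/s.

0.615 m³/s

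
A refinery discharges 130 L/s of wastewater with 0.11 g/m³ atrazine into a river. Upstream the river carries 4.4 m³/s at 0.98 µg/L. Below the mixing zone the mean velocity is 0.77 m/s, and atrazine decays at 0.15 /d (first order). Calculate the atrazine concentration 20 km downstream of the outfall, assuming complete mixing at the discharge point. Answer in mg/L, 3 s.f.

130 L/s = 0.13 m³/s.
0.98 µg/L = 0.00098 mg/L.
After complete mixing, C₀ = (0.13·0.11 + 4.4·0.00098) / 4.53 = 0.004109 mg/L.
Travel time t = 2e+04 m / 0.77 m/s = 2.597e+04 s = 0.3006 d.
C = 0.004109·exp(−0.15·0.3006) = 0.004109·0.9559 = 0.003927 mg/L.

0.00393 mg/L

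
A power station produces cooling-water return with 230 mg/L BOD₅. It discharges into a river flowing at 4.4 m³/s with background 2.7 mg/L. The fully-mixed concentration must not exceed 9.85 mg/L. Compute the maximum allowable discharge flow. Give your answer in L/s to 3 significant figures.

143 L/s

Mass balance at complete mixing: C_std·(Q_w + Q_r) = Q_w·C_e + Q_r·C_b.
Rearranging, Q_w = Q_r·(C_std − C_b)/(C_e − C_std) = 4.4·(9.85 − 2.7) / (230 − 9.85) = 0.1429 m³/s.
= 142.9 L/s.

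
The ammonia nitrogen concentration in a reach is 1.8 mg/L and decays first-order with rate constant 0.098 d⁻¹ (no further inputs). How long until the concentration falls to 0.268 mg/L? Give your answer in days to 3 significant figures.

t = ln(C₀/C)/k = ln(1.8/0.268)/0.098 = 1.905/0.098 = 19.43 d.

19.4 d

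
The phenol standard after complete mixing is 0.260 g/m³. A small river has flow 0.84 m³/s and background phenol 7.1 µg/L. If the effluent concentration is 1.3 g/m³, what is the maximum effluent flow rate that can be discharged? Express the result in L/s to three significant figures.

204 L/s

7.1 µg/L = 0.0071 mg/L.
Mass balance at complete mixing: C_std·(Q_w + Q_r) = Q_w·C_e + Q_r·C_b.
Rearranging, Q_w = Q_r·(C_std − C_b)/(C_e − C_std) = 0.84·(0.26 − 0.0071) / (1.3 − 0.26) = 0.2043 m³/s.
= 204.3 L/s.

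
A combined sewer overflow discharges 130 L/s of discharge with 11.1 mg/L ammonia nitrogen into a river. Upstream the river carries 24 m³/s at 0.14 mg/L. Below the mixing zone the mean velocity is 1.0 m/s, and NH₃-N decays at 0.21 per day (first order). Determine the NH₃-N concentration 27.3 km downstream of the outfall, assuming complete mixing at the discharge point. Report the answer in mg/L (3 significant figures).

0.186 mg/L

130 L/s = 0.13 m³/s.
After complete mixing, C₀ = (0.13·11.1 + 24·0.14) / 24.13 = 0.199 mg/L.
Travel time t = 2.73e+04 m / 1.0 m/s = 2.73e+04 s = 0.316 d.
C = 0.199·exp(−0.21·0.316) = 0.199·0.9358 = 0.1863 mg/L.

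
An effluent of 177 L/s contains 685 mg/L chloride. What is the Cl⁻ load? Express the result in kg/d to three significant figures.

10500 kg/d

177 L/s = 0.177 m³/s.
Mass flux = Q·C = 0.177 m³/s × 685 g/m³ = 121.2 g/s.
= 121.2 g/s × 86.4 = 1.048e+04 kg/d.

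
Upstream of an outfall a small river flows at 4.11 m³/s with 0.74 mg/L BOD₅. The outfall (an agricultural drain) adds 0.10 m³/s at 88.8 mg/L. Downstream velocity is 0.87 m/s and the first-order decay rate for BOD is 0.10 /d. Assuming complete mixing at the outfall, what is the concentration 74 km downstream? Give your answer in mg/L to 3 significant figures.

2.57 mg/L

After complete mixing, C₀ = (0.1·88.8 + 4.11·0.74) / 4.21 = 2.832 mg/L.
Travel time t = 7.4e+04 m / 0.87 m/s = 8.506e+04 s = 0.9845 d.
C = 2.832·exp(−0.10·0.9845) = 2.832·0.9062 = 2.566 mg/L.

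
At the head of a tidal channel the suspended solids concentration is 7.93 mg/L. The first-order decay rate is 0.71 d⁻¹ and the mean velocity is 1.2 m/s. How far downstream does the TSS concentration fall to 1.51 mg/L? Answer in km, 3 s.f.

From C = C₀·e^(−kt), t = ln(C₀/C)/k = ln(7.93/1.51)/0.71 = 1.659/0.71 = 2.336 d.
Distance = v·t = 1.2 m/s × 2.018e+05 s = 2.422e+05 m = 242.2 km.

242 km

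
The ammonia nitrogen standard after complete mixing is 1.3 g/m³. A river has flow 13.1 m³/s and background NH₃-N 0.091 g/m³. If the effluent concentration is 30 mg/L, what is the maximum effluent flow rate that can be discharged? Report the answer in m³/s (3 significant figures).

Mass balance at complete mixing: C_std·(Q_w + Q_r) = Q_w·C_e + Q_r·C_b.
Rearranging, Q_w = Q_r·(C_std − C_b)/(C_e − C_std) = 13.1·(1.3 − 0.091) / (30 − 1.3) = 0.5518 m³/s.

0.552 m³/s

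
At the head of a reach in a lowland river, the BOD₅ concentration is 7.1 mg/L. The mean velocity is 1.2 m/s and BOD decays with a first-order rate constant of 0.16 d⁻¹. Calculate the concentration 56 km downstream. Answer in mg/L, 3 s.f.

Travel time t = 56 km / 1.2 m/s = 5.6e+04/1.2 = 4.667e+04 s = 0.5401 d.
First-order decay: C = 7.1·exp(−0.16·0.5401) = 7.1·0.9172 = 6.512 mg/L.

6.51 mg/L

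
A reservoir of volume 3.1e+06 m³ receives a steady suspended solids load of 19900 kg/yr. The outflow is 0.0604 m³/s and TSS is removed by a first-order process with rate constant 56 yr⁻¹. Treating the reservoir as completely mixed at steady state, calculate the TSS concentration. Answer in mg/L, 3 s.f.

0.113 mg/L

Outflow Q = 0.0604 m³/s × 3.156e+07 s/yr = 1.906e+06 m³/yr.
Steady-state CSTR mass balance: W = Q·C + k·V·C, so C = W/(Q + kV).
Q + kV = 1.906e+06 + 56·3.1e+06 = 1.755e+08 m³/yr.
C = 19900/1.755e+08 = 0.0001134 kg/m³ = 0.1134 mg/L.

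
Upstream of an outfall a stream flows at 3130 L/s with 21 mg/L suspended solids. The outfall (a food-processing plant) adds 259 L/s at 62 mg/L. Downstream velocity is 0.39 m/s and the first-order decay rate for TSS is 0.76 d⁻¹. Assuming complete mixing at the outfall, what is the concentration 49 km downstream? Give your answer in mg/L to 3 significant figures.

259 L/s = 0.259 m³/s.
3130 L/s = 3.13 m³/s.
After complete mixing, C₀ = (0.259·62 + 3.13·21) / 3.389 = 24.13 mg/L.
Travel time t = 4.9e+04 m / 0.39 m/s = 1.256e+05 s = 1.454 d.
C = 24.13·exp(−0.76·1.454) = 24.13·0.3312 = 7.992 mg/L.

7.99 mg/L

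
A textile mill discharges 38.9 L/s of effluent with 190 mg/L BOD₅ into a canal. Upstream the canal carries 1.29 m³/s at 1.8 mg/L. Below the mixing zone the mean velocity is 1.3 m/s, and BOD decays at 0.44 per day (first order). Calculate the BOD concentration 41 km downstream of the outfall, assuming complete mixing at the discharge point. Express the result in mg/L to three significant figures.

6.22 mg/L

38.9 L/s = 0.0389 m³/s.
After complete mixing, C₀ = (0.0389·190 + 1.29·1.8) / 1.329 = 7.309 mg/L.
Travel time t = 4.1e+04 m / 1.3 m/s = 3.154e+04 s = 0.365 d.
C = 7.309·exp(−0.44·0.365) = 7.309·0.8516 = 6.225 mg/L.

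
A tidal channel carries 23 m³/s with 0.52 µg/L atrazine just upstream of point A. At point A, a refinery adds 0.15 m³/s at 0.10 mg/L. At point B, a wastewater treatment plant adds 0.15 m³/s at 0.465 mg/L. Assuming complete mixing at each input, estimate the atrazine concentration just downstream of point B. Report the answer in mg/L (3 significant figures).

0.52 µg/L = 0.00052 mg/L.
After input A: C = (23·0.00052 + 0.15·0.1) / 23.15 = 0.001165 mg/L.
After input B: C = (23.15·0.001165 + 0.15·0.465) / 23.3 = 0.004151 mg/L.

0.00415 mg/L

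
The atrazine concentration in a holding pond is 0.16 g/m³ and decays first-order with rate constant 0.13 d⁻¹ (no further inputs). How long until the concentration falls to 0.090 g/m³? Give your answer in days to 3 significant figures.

4.43 d

t = ln(C₀/C)/k = ln(0.16/0.090)/0.13 = 0.5754/0.13 = 4.426 d.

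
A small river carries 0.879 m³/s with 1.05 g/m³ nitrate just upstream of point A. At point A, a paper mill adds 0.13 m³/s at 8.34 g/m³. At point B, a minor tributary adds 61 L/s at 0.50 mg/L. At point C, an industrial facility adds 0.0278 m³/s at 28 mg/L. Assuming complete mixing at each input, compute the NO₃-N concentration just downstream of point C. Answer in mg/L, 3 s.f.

After input A: C = (0.879·1.05 + 0.13·8.34) / 1.009 = 1.989 mg/L.
61 L/s = 0.061 m³/s.
After input B: C = (1.009·1.989 + 0.061·0.5) / 1.07 = 1.904 mg/L.
After input C: C = (1.07·1.904 + 0.0278·28) / 1.098 = 2.565 mg/L.

2.57 mg/L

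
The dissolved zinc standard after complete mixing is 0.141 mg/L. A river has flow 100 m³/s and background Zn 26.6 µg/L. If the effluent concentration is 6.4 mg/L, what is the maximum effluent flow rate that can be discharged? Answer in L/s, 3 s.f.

1830 L/s

26.6 µg/L = 0.0266 mg/L.
Mass balance at complete mixing: C_std·(Q_w + Q_r) = Q_w·C_e + Q_r·C_b.
Rearranging, Q_w = Q_r·(C_std − C_b)/(C_e − C_std) = 100·(0.141 − 0.0266) / (6.4 − 0.141) = 1.828 m³/s.
= 1828 L/s.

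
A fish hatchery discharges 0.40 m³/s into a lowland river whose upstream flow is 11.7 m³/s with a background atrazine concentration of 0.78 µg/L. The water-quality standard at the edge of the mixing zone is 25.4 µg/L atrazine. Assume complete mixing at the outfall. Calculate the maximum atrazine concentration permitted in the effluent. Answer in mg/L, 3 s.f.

0.746 mg/L

0.78 µg/L = 0.00078 mg/L.
25.4 µg/L = 0.0254 mg/L.
Mass balance: 0.0254·12.1 = 0.4·Cₑ + 11.7·0.00078.
Cₑ = (0.3073 − 0.009126) / 0.4 = 0.7455 mg/L.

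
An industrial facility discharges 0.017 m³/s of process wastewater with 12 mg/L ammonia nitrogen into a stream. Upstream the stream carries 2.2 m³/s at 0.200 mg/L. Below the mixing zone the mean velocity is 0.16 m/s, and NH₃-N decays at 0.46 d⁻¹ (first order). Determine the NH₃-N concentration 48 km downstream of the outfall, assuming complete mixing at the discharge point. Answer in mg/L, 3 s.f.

0.0588 mg/L

After complete mixing, C₀ = (0.017·12 + 2.2·0.2) / 2.217 = 0.2905 mg/L.
Travel time t = 4.8e+04 m / 0.16 m/s = 3e+05 s = 3.472 d.
C = 0.2905·exp(−0.46·3.472) = 0.2905·0.2025 = 0.05881 mg/L.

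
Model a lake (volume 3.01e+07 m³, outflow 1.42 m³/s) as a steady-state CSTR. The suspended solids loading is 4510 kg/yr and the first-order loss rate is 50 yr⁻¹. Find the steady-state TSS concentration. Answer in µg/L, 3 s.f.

2.91 µg/L

Outflow Q = 1.42 m³/s × 3.156e+07 s/yr = 4.481e+07 m³/yr.
Steady-state CSTR mass balance: W = Q·C + k·V·C, so C = W/(Q + kV).
Q + kV = 4.481e+07 + 50·3.01e+07 = 1.55e+09 m³/yr.
C = 4510/1.55e+09 = 2.91e-06 kg/m³ = 0.00291 mg/L = 2.91 µg/L.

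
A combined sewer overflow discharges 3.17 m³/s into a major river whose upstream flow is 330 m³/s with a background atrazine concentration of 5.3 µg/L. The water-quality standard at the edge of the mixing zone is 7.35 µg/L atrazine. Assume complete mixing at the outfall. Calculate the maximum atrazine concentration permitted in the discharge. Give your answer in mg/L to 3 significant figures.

0.221 mg/L

5.3 µg/L = 0.0053 mg/L.
7.35 µg/L = 0.00735 mg/L.
Mass balance: 0.00735·333.2 = 3.17·Cₑ + 330·0.0053.
Cₑ = (2.449 − 1.749) / 3.17 = 0.2208 mg/L.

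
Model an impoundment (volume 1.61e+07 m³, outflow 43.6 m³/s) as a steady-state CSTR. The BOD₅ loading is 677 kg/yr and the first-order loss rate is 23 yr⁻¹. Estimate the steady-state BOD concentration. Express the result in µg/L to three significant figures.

Outflow Q = 43.6 m³/s × 3.156e+07 s/yr = 1.376e+09 m³/yr.
Steady-state CSTR mass balance: W = Q·C + k·V·C, so C = W/(Q + kV).
Q + kV = 1.376e+09 + 23·1.61e+07 = 1.746e+09 m³/yr.
C = 677/1.746e+09 = 3.877e-07 kg/m³ = 0.0003877 mg/L = 0.3877 µg/L.

0.388 µg/L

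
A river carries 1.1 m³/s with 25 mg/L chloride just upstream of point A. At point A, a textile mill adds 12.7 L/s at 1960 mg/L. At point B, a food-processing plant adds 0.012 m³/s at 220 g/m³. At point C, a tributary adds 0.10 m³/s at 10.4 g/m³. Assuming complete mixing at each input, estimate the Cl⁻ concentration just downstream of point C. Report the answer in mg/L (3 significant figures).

45.8 mg/L

12.7 L/s = 0.0127 m³/s.
After input A: C = (1.1·25 + 0.0127·1960) / 1.113 = 47.09 mg/L.
After input B: C = (1.113·47.09 + 0.012·220) / 1.125 = 48.93 mg/L.
After input C: C = (1.125·48.93 + 0.1·10.4) / 1.225 = 45.78 mg/L.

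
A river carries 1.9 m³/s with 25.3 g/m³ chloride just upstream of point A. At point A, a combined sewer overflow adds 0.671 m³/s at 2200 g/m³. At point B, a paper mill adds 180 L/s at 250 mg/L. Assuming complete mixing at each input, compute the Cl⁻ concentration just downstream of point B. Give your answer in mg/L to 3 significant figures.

After input A: C = (1.9·25.3 + 0.671·2200) / 2.571 = 592.9 mg/L.
180 L/s = 0.18 m³/s.
After input B: C = (2.571·592.9 + 0.18·250) / 2.751 = 570.4 mg/L.

570 mg/L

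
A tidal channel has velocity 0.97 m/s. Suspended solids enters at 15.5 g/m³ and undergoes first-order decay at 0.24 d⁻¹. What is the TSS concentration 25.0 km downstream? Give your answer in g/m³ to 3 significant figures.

Travel time t = 25.0 km / 0.97 m/s = 2.5e+04/0.97 = 2.577e+04 s = 0.2983 d.
First-order decay: C = 15.5·exp(−0.24·0.2983) = 15.5·0.9309 = 14.43 g/m³.

14.4 g/m³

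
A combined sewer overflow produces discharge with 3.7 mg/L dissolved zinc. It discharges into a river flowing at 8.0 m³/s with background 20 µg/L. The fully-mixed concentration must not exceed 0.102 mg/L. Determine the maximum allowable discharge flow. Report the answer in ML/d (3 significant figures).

20 µg/L = 0.02 mg/L.
Mass balance at complete mixing: C_std·(Q_w + Q_r) = Q_w·C_e + Q_r·C_b.
Rearranging, Q_w = Q_r·(C_std − C_b)/(C_e − C_std) = 8.0·(0.102 − 0.02) / (3.7 − 0.102) = 0.1823 m³/s.
= 15.75 ML/d.

15.8 ML/d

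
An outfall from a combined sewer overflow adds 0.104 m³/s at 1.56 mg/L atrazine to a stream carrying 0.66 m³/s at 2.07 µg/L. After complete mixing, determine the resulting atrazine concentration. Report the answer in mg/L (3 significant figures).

0.214 mg/L

2.07 µg/L = 0.00207 mg/L.
Flow-weighted mixing gives C = (0.104·1.56 + 0.66·0.00207) / (0.104 + 0.66) = 0.1636/0.764 = 0.2141 mg/L.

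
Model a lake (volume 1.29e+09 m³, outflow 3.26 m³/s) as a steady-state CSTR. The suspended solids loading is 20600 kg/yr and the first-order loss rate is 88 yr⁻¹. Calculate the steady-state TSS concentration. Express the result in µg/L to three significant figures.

0.181 µg/L

Outflow Q = 3.26 m³/s × 3.156e+07 s/yr = 1.029e+08 m³/yr.
Steady-state CSTR mass balance: W = Q·C + k·V·C, so C = W/(Q + kV).
Q + kV = 1.029e+08 + 88·1.29e+09 = 1.136e+11 m³/yr.
C = 20600/1.136e+11 = 1.813e-07 kg/m³ = 0.0001813 mg/L = 0.1813 µg/L.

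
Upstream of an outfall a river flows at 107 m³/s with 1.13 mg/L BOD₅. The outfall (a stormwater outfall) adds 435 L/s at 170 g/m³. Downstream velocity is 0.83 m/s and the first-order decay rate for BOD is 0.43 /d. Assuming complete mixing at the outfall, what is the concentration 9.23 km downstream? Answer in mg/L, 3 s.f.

435 L/s = 0.435 m³/s.
After complete mixing, C₀ = (0.435·170 + 107·1.13) / 107.4 = 1.814 mg/L.
Travel time t = 9230 m / 0.83 m/s = 1.112e+04 s = 0.1287 d.
C = 1.814·exp(−0.43·0.1287) = 1.814·0.9462 = 1.716 mg/L.

1.72 mg/L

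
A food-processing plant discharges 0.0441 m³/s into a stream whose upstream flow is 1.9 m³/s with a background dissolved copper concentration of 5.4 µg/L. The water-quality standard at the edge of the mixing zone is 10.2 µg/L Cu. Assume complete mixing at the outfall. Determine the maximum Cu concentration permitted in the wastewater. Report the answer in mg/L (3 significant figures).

0.217 mg/L

5.4 µg/L = 0.0054 mg/L.
10.2 µg/L = 0.0102 mg/L.
Mass balance: 0.0102·1.944 = 0.0441·Cₑ + 1.9·0.0054.
Cₑ = (0.01983 − 0.01026) / 0.0441 = 0.217 mg/L.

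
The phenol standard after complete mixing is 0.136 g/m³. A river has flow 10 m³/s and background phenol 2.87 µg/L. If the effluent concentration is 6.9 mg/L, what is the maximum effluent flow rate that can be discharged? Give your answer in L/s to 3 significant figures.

197 L/s

2.87 µg/L = 0.00287 mg/L.
Mass balance at complete mixing: C_std·(Q_w + Q_r) = Q_w·C_e + Q_r·C_b.
Rearranging, Q_w = Q_r·(C_std − C_b)/(C_e − C_std) = 10·(0.136 − 0.00287) / (6.9 − 0.136) = 0.1968 m³/s.
= 196.8 L/s.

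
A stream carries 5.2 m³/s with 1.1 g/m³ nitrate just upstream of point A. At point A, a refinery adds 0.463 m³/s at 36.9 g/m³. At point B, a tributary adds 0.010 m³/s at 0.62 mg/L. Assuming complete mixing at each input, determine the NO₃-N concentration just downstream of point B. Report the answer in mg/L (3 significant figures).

After input A: C = (5.2·1.1 + 0.463·36.9) / 5.663 = 4.027 mg/L.
After input B: C = (5.663·4.027 + 0.01·0.62) / 5.673 = 4.021 mg/L.

4.02 mg/L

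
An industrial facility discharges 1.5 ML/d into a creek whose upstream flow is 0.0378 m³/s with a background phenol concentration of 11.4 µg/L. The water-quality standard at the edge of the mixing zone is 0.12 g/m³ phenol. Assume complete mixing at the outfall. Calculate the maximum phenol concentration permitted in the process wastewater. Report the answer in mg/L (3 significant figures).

1.5 ML/d = 0.01736 m³/s.
11.4 µg/L = 0.0114 mg/L.
Mass balance: 0.12·0.05516 = 0.01736·Cₑ + 0.0378·0.0114.
Cₑ = (0.006619 − 0.0004309) / 0.01736 = 0.3565 mg/L.

0.356 mg/L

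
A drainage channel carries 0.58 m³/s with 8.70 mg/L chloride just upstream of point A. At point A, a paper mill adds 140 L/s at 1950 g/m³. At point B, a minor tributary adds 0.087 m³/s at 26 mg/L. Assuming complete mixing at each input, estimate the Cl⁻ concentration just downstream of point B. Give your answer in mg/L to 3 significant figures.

347 mg/L

140 L/s = 0.14 m³/s.
After input A: C = (0.58·8.7 + 0.14·1950) / 0.72 = 386.2 mg/L.
After input B: C = (0.72·386.2 + 0.087·26) / 0.807 = 347.3 mg/L.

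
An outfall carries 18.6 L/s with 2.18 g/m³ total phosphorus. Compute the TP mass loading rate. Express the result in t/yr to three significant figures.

18.6 L/s = 0.0186 m³/s.
Mass flux = Q·C = 0.0186 m³/s × 2.18 g/m³ = 0.04055 g/s.
= 0.04055 g/s × 31.56 = 1.28 t/yr.

1.28 t/yr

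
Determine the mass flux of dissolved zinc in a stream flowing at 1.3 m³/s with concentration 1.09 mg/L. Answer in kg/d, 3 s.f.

Mass flux = Q·C = 1.3 m³/s × 1.09 g/m³ = 1.417 g/s.
= 1.417 g/s × 86.4 = 122.4 kg/d.

122 kg/d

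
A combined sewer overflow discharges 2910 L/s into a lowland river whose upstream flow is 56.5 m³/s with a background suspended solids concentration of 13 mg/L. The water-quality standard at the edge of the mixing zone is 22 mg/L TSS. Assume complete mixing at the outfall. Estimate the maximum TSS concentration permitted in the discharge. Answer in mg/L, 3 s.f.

197 mg/L

2910 L/s = 2.91 m³/s.
Mass balance: 22·59.41 = 2.91·Cₑ + 56.5·13.
Cₑ = (1307 − 734.5) / 2.91 = 196.7 mg/L.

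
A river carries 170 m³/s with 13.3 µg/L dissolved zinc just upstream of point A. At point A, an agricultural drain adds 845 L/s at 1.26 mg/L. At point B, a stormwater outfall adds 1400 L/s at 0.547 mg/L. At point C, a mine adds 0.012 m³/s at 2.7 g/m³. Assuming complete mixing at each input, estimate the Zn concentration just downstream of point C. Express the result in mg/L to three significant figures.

0.0239 mg/L

13.3 µg/L = 0.0133 mg/L.
845 L/s = 0.845 m³/s.
After input A: C = (170·0.0133 + 0.845·1.26) / 170.8 = 0.01947 mg/L.
1400 L/s = 1.4 m³/s.
After input B: C = (170.8·0.01947 + 1.4·0.547) / 172.2 = 0.02375 mg/L.
After input C: C = (172.2·0.02375 + 0.012·2.7) / 172.3 = 0.02394 mg/L.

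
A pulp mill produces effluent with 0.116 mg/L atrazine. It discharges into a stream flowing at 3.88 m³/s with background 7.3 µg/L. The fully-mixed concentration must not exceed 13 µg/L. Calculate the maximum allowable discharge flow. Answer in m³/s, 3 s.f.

7.3 µg/L = 0.0073 mg/L.
13 µg/L = 0.013 mg/L.
Mass balance at complete mixing: C_std·(Q_w + Q_r) = Q_w·C_e + Q_r·C_b.
Rearranging, Q_w = Q_r·(C_std − C_b)/(C_e − C_std) = 3.88·(0.013 − 0.0073) / (0.116 − 0.013) = 0.2147 m³/s.

0.215 m³/s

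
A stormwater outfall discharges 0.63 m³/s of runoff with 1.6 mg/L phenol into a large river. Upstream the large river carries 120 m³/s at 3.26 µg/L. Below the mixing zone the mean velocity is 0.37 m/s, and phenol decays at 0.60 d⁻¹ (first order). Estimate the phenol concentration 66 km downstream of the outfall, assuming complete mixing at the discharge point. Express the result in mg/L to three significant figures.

3.26 µg/L = 0.00326 mg/L.
After complete mixing, C₀ = (0.63·1.6 + 120·0.00326) / 120.6 = 0.0116 mg/L.
Travel time t = 6.6e+04 m / 0.37 m/s = 1.784e+05 s = 2.065 d.
C = 0.0116·exp(−0.60·2.065) = 0.0116·0.2897 = 0.003361 mg/L.

0.00336 mg/L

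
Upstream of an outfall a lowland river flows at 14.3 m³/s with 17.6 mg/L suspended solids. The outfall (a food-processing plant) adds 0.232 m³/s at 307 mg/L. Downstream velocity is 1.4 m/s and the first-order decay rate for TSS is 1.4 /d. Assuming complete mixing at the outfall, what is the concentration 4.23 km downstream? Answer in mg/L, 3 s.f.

21.2 mg/L

After complete mixing, C₀ = (0.232·307 + 14.3·17.6) / 14.53 = 22.22 mg/L.
Travel time t = 4230 m / 1.4 m/s = 3021 s = 0.03497 d.
C = 22.22·exp(−1.4·0.03497) = 22.22·0.9522 = 21.16 mg/L.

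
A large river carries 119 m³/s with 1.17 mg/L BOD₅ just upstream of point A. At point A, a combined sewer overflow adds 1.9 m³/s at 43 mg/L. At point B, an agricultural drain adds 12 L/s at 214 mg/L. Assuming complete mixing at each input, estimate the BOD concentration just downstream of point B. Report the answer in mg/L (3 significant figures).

1.85 mg/L

After input A: C = (119·1.17 + 1.9·43) / 120.9 = 1.827 mg/L.
12 L/s = 0.012 m³/s.
After input B: C = (120.9·1.827 + 0.012·214) / 120.9 = 1.848 mg/L.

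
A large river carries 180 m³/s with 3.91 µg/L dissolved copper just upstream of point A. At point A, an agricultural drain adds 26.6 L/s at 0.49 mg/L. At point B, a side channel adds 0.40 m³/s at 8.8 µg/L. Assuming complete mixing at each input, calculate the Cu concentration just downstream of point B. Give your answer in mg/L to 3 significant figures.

0.00399 mg/L

3.91 µg/L = 0.00391 mg/L.
26.6 L/s = 0.0266 m³/s.
After input A: C = (180·0.00391 + 0.0266·0.49) / 180 = 0.003982 mg/L.
8.8 µg/L = 0.0088 mg/L.
After input B: C = (180·0.003982 + 0.4·0.0088) / 180.4 = 0.003993 mg/L.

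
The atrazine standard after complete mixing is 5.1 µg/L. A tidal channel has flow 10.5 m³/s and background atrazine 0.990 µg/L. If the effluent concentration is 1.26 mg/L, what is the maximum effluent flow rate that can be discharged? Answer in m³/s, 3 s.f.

0.990 µg/L = 0.00099 mg/L.
5.1 µg/L = 0.0051 mg/L.
Mass balance at complete mixing: C_std·(Q_w + Q_r) = Q_w·C_e + Q_r·C_b.
Rearranging, Q_w = Q_r·(C_std − C_b)/(C_e − C_std) = 10.5·(0.0051 − 0.00099) / (1.26 − 0.0051) = 0.03439 m³/s.

0.0344 m³/s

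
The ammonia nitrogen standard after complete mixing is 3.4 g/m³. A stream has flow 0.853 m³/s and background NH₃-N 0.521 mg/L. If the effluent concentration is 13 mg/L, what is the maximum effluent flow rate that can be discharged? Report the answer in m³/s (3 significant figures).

Mass balance at complete mixing: C_std·(Q_w + Q_r) = Q_w·C_e + Q_r·C_b.
Rearranging, Q_w = Q_r·(C_std − C_b)/(C_e − C_std) = 0.853·(3.4 − 0.521) / (13 − 3.4) = 0.2558 m³/s.

0.256 m³/s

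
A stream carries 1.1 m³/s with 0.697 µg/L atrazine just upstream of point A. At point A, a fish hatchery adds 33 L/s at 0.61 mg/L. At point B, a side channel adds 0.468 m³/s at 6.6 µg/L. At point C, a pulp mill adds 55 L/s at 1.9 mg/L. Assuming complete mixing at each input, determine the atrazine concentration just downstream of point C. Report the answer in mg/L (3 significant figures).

0.697 µg/L = 0.000697 mg/L.
33 L/s = 0.033 m³/s.
After input A: C = (1.1·0.000697 + 0.033·0.61) / 1.133 = 0.01844 mg/L.
6.6 µg/L = 0.0066 mg/L.
After input B: C = (1.133·0.01844 + 0.468·0.0066) / 1.601 = 0.01498 mg/L.
55 L/s = 0.055 m³/s.
After input C: C = (1.601·0.01498 + 0.055·1.9) / 1.656 = 0.07759 mg/L.

0.0776 mg/L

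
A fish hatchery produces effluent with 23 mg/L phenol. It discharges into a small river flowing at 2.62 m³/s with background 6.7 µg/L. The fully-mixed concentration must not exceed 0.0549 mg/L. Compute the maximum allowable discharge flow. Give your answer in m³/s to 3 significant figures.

6.7 µg/L = 0.0067 mg/L.
Mass balance at complete mixing: C_std·(Q_w + Q_r) = Q_w·C_e + Q_r·C_b.
Rearranging, Q_w = Q_r·(C_std − C_b)/(C_e − C_std) = 2.62·(0.0549 − 0.0067) / (23 − 0.0549) = 0.005504 m³/s.

0.00550 m³/s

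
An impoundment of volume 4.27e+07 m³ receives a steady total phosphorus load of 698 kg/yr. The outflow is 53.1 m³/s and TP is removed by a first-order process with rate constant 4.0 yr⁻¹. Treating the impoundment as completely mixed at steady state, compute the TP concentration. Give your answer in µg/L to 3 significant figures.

0.378 µg/L

Outflow Q = 53.1 m³/s × 3.156e+07 s/yr = 1.676e+09 m³/yr.
Steady-state CSTR mass balance: W = Q·C + k·V·C, so C = W/(Q + kV).
Q + kV = 1.676e+09 + 4.0·4.27e+07 = 1.847e+09 m³/yr.
C = 698/1.847e+09 = 3.78e-07 kg/m³ = 0.000378 mg/L = 0.378 µg/L.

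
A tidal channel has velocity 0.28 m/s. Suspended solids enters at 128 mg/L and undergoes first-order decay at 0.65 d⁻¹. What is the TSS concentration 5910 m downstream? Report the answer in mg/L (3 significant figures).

109 mg/L

Travel time t = 5910 m / 0.28 m/s = 5910/0.28 = 2.111e+04 s = 0.2443 d.
First-order decay: C = 128·exp(−0.65·0.2443) = 128·0.8532 = 109.2 mg/L.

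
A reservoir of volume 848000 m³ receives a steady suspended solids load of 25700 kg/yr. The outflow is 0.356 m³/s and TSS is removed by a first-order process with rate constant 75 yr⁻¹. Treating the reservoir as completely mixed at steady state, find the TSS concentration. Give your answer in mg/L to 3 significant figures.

0.343 mg/L

Outflow Q = 0.356 m³/s × 3.156e+07 s/yr = 1.123e+07 m³/yr.
Steady-state CSTR mass balance: W = Q·C + k·V·C, so C = W/(Q + kV).
Q + kV = 1.123e+07 + 75·848000 = 7.483e+07 m³/yr.
C = 25700/7.483e+07 = 0.0003434 kg/m³ = 0.3434 mg/L.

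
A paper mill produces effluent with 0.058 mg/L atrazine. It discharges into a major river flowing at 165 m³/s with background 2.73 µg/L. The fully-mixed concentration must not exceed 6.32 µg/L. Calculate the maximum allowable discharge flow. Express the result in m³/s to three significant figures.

11.5 m³/s

2.73 µg/L = 0.00273 mg/L.
6.32 µg/L = 0.00632 mg/L.
Mass balance at complete mixing: C_std·(Q_w + Q_r) = Q_w·C_e + Q_r·C_b.
Rearranging, Q_w = Q_r·(C_std − C_b)/(C_e − C_std) = 165·(0.00632 − 0.00273) / (0.058 − 0.00632) = 11.46 m³/s.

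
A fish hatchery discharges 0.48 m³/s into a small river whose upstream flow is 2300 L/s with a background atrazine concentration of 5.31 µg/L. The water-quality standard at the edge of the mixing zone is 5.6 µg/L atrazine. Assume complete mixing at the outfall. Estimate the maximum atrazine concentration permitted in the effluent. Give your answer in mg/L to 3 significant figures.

0.00699 mg/L

2300 L/s = 2.3 m³/s.
5.31 µg/L = 0.00531 mg/L.
5.6 µg/L = 0.0056 mg/L.
Mass balance: 0.0056·2.78 = 0.48·Cₑ + 2.3·0.00531.
Cₑ = (0.01557 − 0.01221) / 0.48 = 0.00699 mg/L.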